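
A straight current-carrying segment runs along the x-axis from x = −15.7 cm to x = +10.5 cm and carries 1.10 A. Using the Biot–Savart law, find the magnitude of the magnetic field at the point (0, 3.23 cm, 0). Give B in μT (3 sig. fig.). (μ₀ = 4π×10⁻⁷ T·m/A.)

B ≈ 6.59 μT

For a finite straight segment, B = (μ₀I/4πd)(sinθ₁ + sinθ₂), where θ₁, θ₂ are the angles from the perpendicular to each end.
The perpendicular distance is d = 0.0323 m; the end-offsets along the wire are a = 0.157 m and b = 0.105 m.
sinθ₁ = 0.157/√(0.157²+0.0323²) = 0.9795; sinθ₂ = 0.105/√(0.105²+0.0323²) = 0.9558.
B = (4π×10⁻⁷ × 1.10) / (4π × 0.0323) × (0.9795 + 0.9558) = 6.59×10⁻⁶ T.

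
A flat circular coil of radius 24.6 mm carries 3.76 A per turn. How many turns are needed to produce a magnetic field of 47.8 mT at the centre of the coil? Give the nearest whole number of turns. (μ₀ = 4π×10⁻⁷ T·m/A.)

For an N-turn coil, B = Nμ₀I/(2R). A single turn gives B₁ = 9.60×10⁻⁵ T with R = 0.0246 m.
N = B/B₁ = 4.78×10⁻² / 9.60×10⁻⁵ = 497.73.

N = 498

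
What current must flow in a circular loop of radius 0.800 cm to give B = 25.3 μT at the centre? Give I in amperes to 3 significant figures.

I ≈ 0.322 A

At the centre of a circular loop B = μ₀I/(2R), so I = 2RB/μ₀.
With R = 0.008 m, I = 2 × 0.008 × 2.53×10⁻⁵ / (4π×10⁻⁷) = 0.322 A.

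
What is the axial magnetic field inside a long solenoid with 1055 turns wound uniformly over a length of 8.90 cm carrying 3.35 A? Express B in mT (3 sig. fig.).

Inside a long solenoid, B = μ₀nI with n = 1.185×10⁴ turns/m.
B = 4π×10⁻⁷ × 1.185×10⁴ × 3.35 = 4.99×10⁻² T.

B ≈ 49.9 mT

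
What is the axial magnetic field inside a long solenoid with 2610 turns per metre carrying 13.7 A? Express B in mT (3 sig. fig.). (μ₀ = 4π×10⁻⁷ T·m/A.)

Inside a long solenoid, B = μ₀nI with n = 2610 turns/m.
B = 4π×10⁻⁷ × 2610 × 13.7 = 4.49×10⁻² T.

B ≈ 44.9 mT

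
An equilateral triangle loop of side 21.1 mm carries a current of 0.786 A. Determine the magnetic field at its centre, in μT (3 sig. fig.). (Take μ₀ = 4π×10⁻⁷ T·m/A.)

Each side is a finite straight segment at perpendicular distance d = a/(2 tan(π/3)) = 0.006091 m from the centre, with end-angles ±π/3.
One side contributes B₁ = (μ₀I/4πd)·2 sin(π/3) = 2.24×10⁻⁵ T.
All 3 sides add in the same direction: B = 3 × 2.24×10⁻⁵ = 6.71×10⁻⁵ T.

B ≈ 67.1 μT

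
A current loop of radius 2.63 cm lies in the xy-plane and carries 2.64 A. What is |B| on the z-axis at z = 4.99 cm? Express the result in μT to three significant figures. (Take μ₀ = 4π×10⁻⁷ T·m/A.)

On the axis of a circular loop, B = μ₀IR² / [2(R²+z²)^(3/2)].
R² + z² = (0.0263)² + (0.0499)² = 0.003182 m², and (R²+z²)^(3/2) = 1.79×10⁻⁴ m³.
B = (4π×10⁻⁷ × 2.64 × 0.0006917) / (2 × 1.79×10⁻⁴) = 6.39×10⁻⁶ T.

B ≈ 6.39 μT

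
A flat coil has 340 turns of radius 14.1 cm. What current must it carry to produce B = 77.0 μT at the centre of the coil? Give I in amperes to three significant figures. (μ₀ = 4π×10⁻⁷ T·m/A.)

For an N-turn coil, B = Nμ₀I/(2R) with R = 0.141 m, so I = 2RB/(Nμ₀) = 2 × 0.141 × 7.70×10⁻⁵ / (340 × 4π×10⁻⁷) = 5.08×10⁻² A.

I ≈ 0.0508 A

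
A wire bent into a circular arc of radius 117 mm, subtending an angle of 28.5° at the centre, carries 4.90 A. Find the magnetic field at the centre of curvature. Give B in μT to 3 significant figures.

B ≈ 2.08 μT

The Biot–Savart field of a circular arc at its centre is B = μ₀Iφ/(4πR), with φ = 0.4974 rad.
B = (4π×10⁻⁷ × 4.90 × 0.4974) / (4π × 0.117) = 2.08×10⁻⁶ T.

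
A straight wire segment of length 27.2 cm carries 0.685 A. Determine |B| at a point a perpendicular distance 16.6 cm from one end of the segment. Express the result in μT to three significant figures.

For a finite straight segment, B = (μ₀I/4πd)(sinθ₁ + sinθ₂), where θ₁, θ₂ are the angles from the perpendicular to each end.
The perpendicular foot is at one end, so the two end-offsets along the wire are 0 and L = 0.272 m.
sinθ₁ = 0/√(0²+0.166²) = 0.0000; sinθ₂ = 0.272/√(0.272²+0.166²) = 0.8536.
B = (4π×10⁻⁷ × 0.685) / (4π × 0.166) × (0.0000 + 0.8536) = 3.52×10⁻⁷ T.

B ≈ 0.352 μT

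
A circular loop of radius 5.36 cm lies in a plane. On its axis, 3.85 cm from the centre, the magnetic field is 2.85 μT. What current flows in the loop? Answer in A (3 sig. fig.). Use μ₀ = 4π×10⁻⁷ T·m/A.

I ≈ 0.454 A

On the axis of a loop, B = μ₀IR²/[2(R²+z²)^(3/2)], so I = 2B(R²+z²)^(3/2)/(μ₀R²).
R² + z² = 0.002873 + 0.001482 = 0.004355 m²; raised to 3/2 gives 2.87×10⁻⁴ m³.
I = 2 × 2.85×10⁻⁶ × 2.87×10⁻⁴ / (1.26×10⁻⁶ × 0.002873) = 0.454 A.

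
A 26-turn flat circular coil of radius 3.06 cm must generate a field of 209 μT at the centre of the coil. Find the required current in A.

For an N-turn coil, B = Nμ₀I/(2R) with R = 0.0306 m, so I = 2RB/(Nμ₀) = 2 × 0.0306 × 2.09×10⁻⁴ / (26 × 4π×10⁻⁷) = 0.391 A.

I ≈ 0.391 A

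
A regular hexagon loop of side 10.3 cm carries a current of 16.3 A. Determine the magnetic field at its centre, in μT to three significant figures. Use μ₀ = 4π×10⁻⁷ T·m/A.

Each side is a finite straight segment at perpendicular distance d = a/(2 tan(π/6)) = 0.0892 m from the centre, with end-angles ±π/6.
One side contributes B₁ = (μ₀I/4πd)·2 sin(π/6) = 1.83×10⁻⁵ T.
All 6 sides add in the same direction: B = 6 × 1.83×10⁻⁵ = 1.10×10⁻⁴ T.

B ≈ 110 μT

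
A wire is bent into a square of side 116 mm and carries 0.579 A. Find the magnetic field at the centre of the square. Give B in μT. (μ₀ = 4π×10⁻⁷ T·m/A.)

B ≈ 5.65 μT

Each side is a finite straight segment at perpendicular distance d = a/(2 tan(π/4)) = 0.058 m from the centre, with end-angles ±π/4.
One side contributes B₁ = (μ₀I/4πd)·2 sin(π/4) = 1.41×10⁻⁶ T.
All 4 sides add in the same direction: B = 4 × 1.41×10⁻⁶ = 5.65×10⁻⁶ T.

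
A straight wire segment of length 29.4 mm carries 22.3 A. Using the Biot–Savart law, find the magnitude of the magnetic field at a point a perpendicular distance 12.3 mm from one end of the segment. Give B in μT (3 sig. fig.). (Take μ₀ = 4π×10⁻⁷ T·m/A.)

For a finite straight segment, B = (μ₀I/4πd)(sinθ₁ + sinθ₂), where θ₁, θ₂ are the angles from the perpendicular to each end.
The perpendicular foot is at one end, so the two end-offsets along the wire are 0 and L = 0.0294 m.
sinθ₁ = 0/√(0²+0.0123²) = 0.0000; sinθ₂ = 0.0294/√(0.0294²+0.0123²) = 0.9225.
B = (4π×10⁻⁷ × 22.3) / (4π × 0.0123) × (0.0000 + 0.9225) = 1.67×10⁻⁴ T.

B ≈ 167 μT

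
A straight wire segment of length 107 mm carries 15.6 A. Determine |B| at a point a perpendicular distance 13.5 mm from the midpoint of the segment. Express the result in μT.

For a finite straight segment, B = (μ₀I/4πd)(sinθ₁ + sinθ₂), where θ₁, θ₂ are the angles from the perpendicular to each end.
The perpendicular from the point meets the wire at its midpoint, so each end is L/2 = 0.0535 m away along the wire.
sinθ₁ = 0.0535/√(0.0535²+0.0135²) = 0.9696; sinθ₂ = 0.0535/√(0.0535²+0.0135²) = 0.9696.
B = (4π×10⁻⁷ × 15.6) / (4π × 0.0135) × (0.9696 + 0.9696) = 2.24×10⁻⁴ T.

B ≈ 224 μT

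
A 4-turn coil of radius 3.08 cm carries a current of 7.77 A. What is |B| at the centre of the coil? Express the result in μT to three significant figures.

For an N-turn flat coil, B = Nμ₀I/(2R) with R = 0.0308 m.
B = 4 × 1.59×10⁻⁴ T = 6.34×10⁻⁴ T.

B ≈ 634 μT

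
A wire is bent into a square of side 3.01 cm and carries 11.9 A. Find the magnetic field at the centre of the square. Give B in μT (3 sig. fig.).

Each side is a finite straight segment at perpendicular distance d = a/(2 tan(π/4)) = 0.01505 m from the centre, with end-angles ±π/4.
One side contributes B₁ = (μ₀I/4πd)·2 sin(π/4) = 1.12×10⁻⁴ T.
All 4 sides add in the same direction: B = 4 × 1.12×10⁻⁴ = 4.47×10⁻⁴ T.

B ≈ 447 μT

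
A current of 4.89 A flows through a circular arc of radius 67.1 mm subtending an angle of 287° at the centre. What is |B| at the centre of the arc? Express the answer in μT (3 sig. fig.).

The Biot–Savart field of a circular arc at its centre is B = μ₀Iφ/(4πR), with φ = 5.009 rad.
B = (4π×10⁻⁷ × 4.89 × 5.009) / (4π × 0.0671) = 3.65×10⁻⁵ T.

B ≈ 36.5 μT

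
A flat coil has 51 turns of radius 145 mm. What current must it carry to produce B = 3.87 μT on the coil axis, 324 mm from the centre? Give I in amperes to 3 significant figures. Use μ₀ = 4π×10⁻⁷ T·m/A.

I ≈ 0.257 A

For an N-turn coil, B = Nμ₀IR²/[2(R²+z²)^(3/2)] with R = 0.145 m, z = 0.324 m, so I = 2B(R²+z²)^(3/2)/(Nμ₀R²) = 2 × 3.87×10⁻⁶ × 4.47×10⁻² / (51 × 4π×10⁻⁷ × 0.02102) = 0.257 A.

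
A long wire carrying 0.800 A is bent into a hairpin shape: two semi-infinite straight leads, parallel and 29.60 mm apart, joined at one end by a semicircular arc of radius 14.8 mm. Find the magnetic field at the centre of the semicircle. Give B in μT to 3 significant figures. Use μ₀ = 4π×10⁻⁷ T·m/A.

The semicircular arc contributes B_arc = μ₀I·π/(4πR) = μ₀I/(4R) = 1.70×10⁻⁵ T.
Each semi-infinite lead is at perpendicular distance R = 0.0148 m from the centre, with the perpendicular foot at its near end, so it contributes μ₀I/(4πR); both point the same way, together 1.08×10⁻⁵ T.
Arc and leads all point the same direction: B = 1.70×10⁻⁵ + 1.08×10⁻⁵ = 2.78×10⁻⁵ T.

B ≈ 27.8 μT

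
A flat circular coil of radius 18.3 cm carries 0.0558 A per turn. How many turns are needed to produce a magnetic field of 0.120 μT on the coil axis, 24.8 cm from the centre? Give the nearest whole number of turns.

For an N-turn coil, B = Nμ₀IR²/[2(R²+z²)^(3/2)]. A single turn gives B₁ = 4.01×10⁻⁸ T with R = 0.183 m, z = 0.248 m.
N = B/B₁ = 1.20×10⁻⁷ / 4.01×10⁻⁸ = 2.99.

N = 3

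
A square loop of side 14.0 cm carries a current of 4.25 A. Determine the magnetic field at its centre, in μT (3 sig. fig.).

Each side is a finite straight segment at perpendicular distance d = a/(2 tan(π/4)) = 0.07 m from the centre, with end-angles ±π/4.
One side contributes B₁ = (μ₀I/4πd)·2 sin(π/4) = 8.59×10⁻⁶ T.
All 4 sides add in the same direction: B = 4 × 8.59×10⁻⁶ = 3.43×10⁻⁵ T.

B ≈ 34.3 μT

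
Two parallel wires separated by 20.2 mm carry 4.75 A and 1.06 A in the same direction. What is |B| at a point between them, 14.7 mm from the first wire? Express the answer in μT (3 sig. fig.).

Each long wire gives B = μ₀I/(2πd). Distances are d₁ = 0.0147 m and d₂ = 0.0055 m.
B₁ = 6.46×10⁻⁵ T, B₂ = 3.85×10⁻⁵ T.
Between parallel currents the two contributions point in opposite directions, so they subtract. B = |B₁ − B₂| = |6.46×10⁻⁵ − 3.85×10⁻⁵| = 2.61×10⁻⁵ T.

B ≈ 26.1 μT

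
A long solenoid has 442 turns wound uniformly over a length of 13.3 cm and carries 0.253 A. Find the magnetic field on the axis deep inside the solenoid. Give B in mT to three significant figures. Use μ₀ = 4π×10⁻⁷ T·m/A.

B ≈ 1.06 mT

Inside a long solenoid, B = μ₀nI with n = 3323 turns/m.
B = 4π×10⁻⁷ × 3323 × 0.253 = 1.06×10⁻³ T.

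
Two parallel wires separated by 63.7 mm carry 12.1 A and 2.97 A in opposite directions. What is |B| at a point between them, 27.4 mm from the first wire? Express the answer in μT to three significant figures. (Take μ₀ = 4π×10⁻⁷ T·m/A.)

B ≈ 105 μT

Each long wire gives B = μ₀I/(2πd). Distances are d₁ = 0.0274 m and d₂ = 0.0363 m.
B₁ = 8.83×10⁻⁵ T, B₂ = 1.64×10⁻⁵ T.
Between antiparallel currents both contributions point the same way, so they add. B = B₁ + B₂ = 8.83×10⁻⁵ + 1.64×10⁻⁵ = 1.05×10⁻⁴ T.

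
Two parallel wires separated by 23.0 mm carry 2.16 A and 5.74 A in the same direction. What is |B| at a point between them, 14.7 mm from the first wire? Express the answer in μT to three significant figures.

Each long wire gives B = μ₀I/(2πd). Distances are d₁ = 0.0147 m and d₂ = 0.0083 m.
B₁ = 2.94×10⁻⁵ T, B₂ = 1.38×10⁻⁴ T.
Between parallel currents the two contributions point in opposite directions, so they subtract. B = |B₁ − B₂| = |2.94×10⁻⁵ − 1.38×10⁻⁴| = 1.09×10⁻⁴ T.

B ≈ 109 μT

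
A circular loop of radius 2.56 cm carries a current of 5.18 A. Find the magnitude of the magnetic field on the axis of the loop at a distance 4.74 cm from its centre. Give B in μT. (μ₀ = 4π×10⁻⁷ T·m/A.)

B ≈ 13.6 μT

On the axis of a circular loop, B = μ₀IR² / [2(R²+z²)^(3/2)].
R² + z² = (0.0256)² + (0.0474)² = 0.002902 m², and (R²+z²)^(3/2) = 1.56×10⁻⁴ m³.
B = (4π×10⁻⁷ × 5.18 × 0.0006554) / (2 × 1.56×10⁻⁴) = 1.36×10⁻⁵ T.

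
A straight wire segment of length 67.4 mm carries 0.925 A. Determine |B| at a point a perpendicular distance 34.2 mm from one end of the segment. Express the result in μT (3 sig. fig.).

B ≈ 2.41 μT

For a finite straight segment, B = (μ₀I/4πd)(sinθ₁ + sinθ₂), where θ₁, θ₂ are the angles from the perpendicular to each end.
The perpendicular foot is at one end, so the two end-offsets along the wire are 0 and L = 0.0674 m.
sinθ₁ = 0/√(0²+0.0342²) = 0.0000; sinθ₂ = 0.0674/√(0.0674²+0.0342²) = 0.8918.
B = (4π×10⁻⁷ × 0.925) / (4π × 0.0342) × (0.0000 + 0.8918) = 2.41×10⁻⁶ T.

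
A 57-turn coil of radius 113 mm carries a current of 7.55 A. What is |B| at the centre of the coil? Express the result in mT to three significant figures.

B ≈ 2.39 mT

For an N-turn flat coil, B = Nμ₀I/(2R) with R = 0.113 m.
B = 57 × 4.20×10⁻⁵ T = 2.39×10⁻³ T.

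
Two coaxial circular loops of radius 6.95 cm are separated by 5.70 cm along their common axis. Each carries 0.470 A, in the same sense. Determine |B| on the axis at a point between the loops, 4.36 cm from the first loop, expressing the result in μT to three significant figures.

Each loop contributes B = μ₀IR²/[2(R²+z²)^(3/2)] on the axis, with z measured from that loop.
Loop 1 (z = 0.0436 m): B₁ = 2.58×10⁻⁶ T. Loop 2 (z = 0.0134 m): B₂ = 4.02×10⁻⁶ T.
The fields add: B = B₁ + B₂ = 6.61×10⁻⁶ T.

B ≈ 6.61 μT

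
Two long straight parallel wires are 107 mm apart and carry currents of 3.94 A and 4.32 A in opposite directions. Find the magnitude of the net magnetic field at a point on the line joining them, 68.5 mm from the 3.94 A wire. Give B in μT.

Each long wire gives B = μ₀I/(2πd). Distances are d₁ = 0.0685 m and d₂ = 0.0385 m.
B₁ = 1.15×10⁻⁵ T, B₂ = 2.24×10⁻⁵ T.
Between antiparallel currents both contributions point the same way, so they add. B = B₁ + B₂ = 1.15×10⁻⁵ + 2.24×10⁻⁵ = 3.39×10⁻⁵ T.

B ≈ 33.9 μT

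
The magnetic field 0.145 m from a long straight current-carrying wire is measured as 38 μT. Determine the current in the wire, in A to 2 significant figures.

For a long straight wire B = μ₀I/(2πd), so I = 2πdB/μ₀.
I = 2π × 0.145 × 3.80×10⁻⁵ / (4π×10⁻⁷) = 27.5 A.

I ≈ 28 A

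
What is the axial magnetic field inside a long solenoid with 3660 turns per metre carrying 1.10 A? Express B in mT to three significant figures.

B ≈ 5.06 mT

Inside a long solenoid, B = μ₀nI with n = 3660 turns/m.
B = 4π×10⁻⁷ × 3660 × 1.10 = 5.06×10⁻³ T.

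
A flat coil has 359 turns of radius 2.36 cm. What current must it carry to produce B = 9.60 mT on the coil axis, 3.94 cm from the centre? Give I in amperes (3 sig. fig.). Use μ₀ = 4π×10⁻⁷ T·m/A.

For an N-turn coil, B = Nμ₀IR²/[2(R²+z²)^(3/2)] with R = 0.0236 m, z = 0.0394 m, so I = 2B(R²+z²)^(3/2)/(Nμ₀R²) = 2 × 9.60×10⁻³ × 9.69×10⁻⁵ / (359 × 4π×10⁻⁷ × 0.000557) = 7.40 A.

I ≈ 7.40 A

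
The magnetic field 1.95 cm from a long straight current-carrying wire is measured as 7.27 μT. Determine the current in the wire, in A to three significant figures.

I ≈ 0.709 A

For a long straight wire B = μ₀I/(2πd), so I = 2πdB/μ₀.
I = 2π × 0.0195 × 7.27×10⁻⁶ / (4π×10⁻⁷) = 0.709 A.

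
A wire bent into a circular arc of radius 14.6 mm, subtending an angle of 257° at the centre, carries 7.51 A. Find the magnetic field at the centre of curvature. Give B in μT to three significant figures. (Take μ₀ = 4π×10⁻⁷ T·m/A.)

B ≈ 231 μT

The Biot–Savart field of a circular arc at its centre is B = μ₀Iφ/(4πR), with φ = 4.485 rad.
B = (4π×10⁻⁷ × 7.51 × 4.485) / (4π × 0.0146) = 2.31×10⁻⁴ T.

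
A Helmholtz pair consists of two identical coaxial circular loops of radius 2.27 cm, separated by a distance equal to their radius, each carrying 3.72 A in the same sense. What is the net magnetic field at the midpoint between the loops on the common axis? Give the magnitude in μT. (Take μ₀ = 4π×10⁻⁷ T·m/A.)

Each loop contributes B = μ₀IR²/[2(R²+z²)^(3/2)] on the axis, with z measured from that loop.
Loop 1 (z = 0.01135 m): B₁ = 7.37×10⁻⁵ T. Loop 2 (z = 0.01135 m): B₂ = 7.37×10⁻⁵ T.
The fields add: B = B₁ + B₂ = 1.47×10⁻⁴ T.

B ≈ 147 μT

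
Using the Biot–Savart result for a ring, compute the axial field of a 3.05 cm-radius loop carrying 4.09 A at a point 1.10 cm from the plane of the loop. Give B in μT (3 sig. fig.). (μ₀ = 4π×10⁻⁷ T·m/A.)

On the axis of a circular loop, B = μ₀IR² / [2(R²+z²)^(3/2)].
R² + z² = (0.0305)² + (0.011)² = 0.001051 m², and (R²+z²)^(3/2) = 3.41×10⁻⁵ m³.
B = (4π×10⁻⁷ × 4.09 × 0.0009302) / (2 × 3.41×10⁻⁵) = 7.01×10⁻⁵ T.

B ≈ 70.1 μT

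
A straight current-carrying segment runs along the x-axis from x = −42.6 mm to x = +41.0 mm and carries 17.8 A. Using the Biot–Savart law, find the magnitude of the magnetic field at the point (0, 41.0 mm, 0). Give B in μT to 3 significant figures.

B ≈ 62.0 μT

For a finite straight segment, B = (μ₀I/4πd)(sinθ₁ + sinθ₂), where θ₁, θ₂ are the angles from the perpendicular to each end.
The perpendicular distance is d = 0.041 m; the end-offsets along the wire are a = 0.0426 m and b = 0.041 m.
sinθ₁ = 0.0426/√(0.0426²+0.041²) = 0.7205; sinθ₂ = 0.041/√(0.041²+0.041²) = 0.7071.
B = (4π×10⁻⁷ × 17.8) / (4π × 0.041) × (0.7205 + 0.7071) = 6.20×10⁻⁵ T.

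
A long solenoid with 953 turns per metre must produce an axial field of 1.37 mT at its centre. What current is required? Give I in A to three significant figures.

I ≈ 1.14 A

Inside a long solenoid B = μ₀nI with n = 953 m⁻¹, so I = B/(μ₀n).
I = 1.37×10⁻³ / (4π×10⁻⁷ × 953) = 1.14 A.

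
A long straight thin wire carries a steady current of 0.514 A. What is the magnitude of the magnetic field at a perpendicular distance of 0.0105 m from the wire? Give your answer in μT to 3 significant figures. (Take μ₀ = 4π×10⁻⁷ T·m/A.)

For an infinitely long straight wire, B = μ₀I/(2πd).
B = (4π×10⁻⁷ × 0.514) / (2π × 0.0105) = 9.79×10⁻⁶ T.

B ≈ 9.79 μT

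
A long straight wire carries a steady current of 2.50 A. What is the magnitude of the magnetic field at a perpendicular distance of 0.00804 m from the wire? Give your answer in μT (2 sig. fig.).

For an infinitely long straight wire, B = μ₀I/(2πd).
B = (4π×10⁻⁷ × 2.50) / (2π × 0.00804) = 6.22×10⁻⁵ T.

B ≈ 62 μT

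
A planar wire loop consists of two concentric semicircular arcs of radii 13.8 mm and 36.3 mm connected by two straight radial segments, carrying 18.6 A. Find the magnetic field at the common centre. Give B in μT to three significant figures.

B ≈ 262 μT

The radial connectors point toward the centre, so dl × r̂ = 0 and they contribute nothing.
Each semicircle gives μ₀I/(4R): inner arc 4.23×10⁻⁴ T, outer arc 1.61×10⁻⁴ T.
The two arcs carry current in opposite angular senses, so their fields oppose: B = |4.23×10⁻⁴ − 1.61×10⁻⁴| = 2.62×10⁻⁴ T.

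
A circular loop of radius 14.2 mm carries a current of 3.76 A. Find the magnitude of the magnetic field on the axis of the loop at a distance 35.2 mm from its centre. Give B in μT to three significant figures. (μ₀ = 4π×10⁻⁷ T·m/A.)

B ≈ 8.71 μT

On the axis of a circular loop, B = μ₀IR² / [2(R²+z²)^(3/2)].
R² + z² = (0.0142)² + (0.0352)² = 0.001441 m², and (R²+z²)^(3/2) = 5.47×10⁻⁵ m³.
B = (4π×10⁻⁷ × 3.76 × 0.0002016) / (2 × 5.47×10⁻⁵) = 8.71×10⁻⁶ T.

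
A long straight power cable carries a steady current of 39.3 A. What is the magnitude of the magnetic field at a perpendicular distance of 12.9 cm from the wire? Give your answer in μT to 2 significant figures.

For an infinitely long straight wire, B = μ₀I/(2πd).
B = (4π×10⁻⁷ × 39.3) / (2π × 0.129) = 6.09×10⁻⁵ T.

B ≈ 61 μT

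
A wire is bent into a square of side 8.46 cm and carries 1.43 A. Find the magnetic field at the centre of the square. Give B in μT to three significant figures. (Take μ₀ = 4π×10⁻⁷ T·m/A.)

B ≈ 19.1 μT

Each side is a finite straight segment at perpendicular distance d = a/(2 tan(π/4)) = 0.0423 m from the centre, with end-angles ±π/4.
One side contributes B₁ = (μ₀I/4πd)·2 sin(π/4) = 4.78×10⁻⁶ T.
All 4 sides add in the same direction: B = 4 × 4.78×10⁻⁶ = 1.91×10⁻⁵ T.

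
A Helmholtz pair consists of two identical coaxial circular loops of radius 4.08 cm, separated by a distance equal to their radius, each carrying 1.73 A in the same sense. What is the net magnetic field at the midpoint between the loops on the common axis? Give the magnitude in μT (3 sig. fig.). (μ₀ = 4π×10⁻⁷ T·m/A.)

Each loop contributes B = μ₀IR²/[2(R²+z²)^(3/2)] on the axis, with z measured from that loop.
Loop 1 (z = 0.0204 m): B₁ = 1.91×10⁻⁵ T. Loop 2 (z = 0.0204 m): B₂ = 1.91×10⁻⁵ T.
The fields add: B = B₁ + B₂ = 3.81×10⁻⁵ T.

B ≈ 38.1 μT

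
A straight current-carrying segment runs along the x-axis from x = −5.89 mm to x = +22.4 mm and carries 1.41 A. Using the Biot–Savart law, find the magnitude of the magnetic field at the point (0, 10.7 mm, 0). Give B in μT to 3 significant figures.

B ≈ 18.2 μT

For a finite straight segment, B = (μ₀I/4πd)(sinθ₁ + sinθ₂), where θ₁, θ₂ are the angles from the perpendicular to each end.
The perpendicular distance is d = 0.0107 m; the end-offsets along the wire are a = 0.00589 m and b = 0.0224 m.
sinθ₁ = 0.00589/√(0.00589²+0.0107²) = 0.4822; sinθ₂ = 0.0224/√(0.0224²+0.0107²) = 0.9023.
B = (4π×10⁻⁷ × 1.41) / (4π × 0.0107) × (0.4822 + 0.9023) = 1.82×10⁻⁵ T.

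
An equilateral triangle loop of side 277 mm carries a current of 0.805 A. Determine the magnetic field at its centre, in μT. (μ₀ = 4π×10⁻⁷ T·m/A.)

B ≈ 5.23 μT

Each side is a finite straight segment at perpendicular distance d = a/(2 tan(π/3)) = 0.07996 m from the centre, with end-angles ±π/3.
One side contributes B₁ = (μ₀I/4πd)·2 sin(π/3) = 1.74×10⁻⁶ T.
All 3 sides add in the same direction: B = 3 × 1.74×10⁻⁶ = 5.23×10⁻⁶ T.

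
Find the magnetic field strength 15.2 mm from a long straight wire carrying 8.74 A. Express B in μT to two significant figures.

For an infinitely long straight wire, B = μ₀I/(2πd).
B = (4π×10⁻⁷ × 8.74) / (2π × 0.0152) = 1.15×10⁻⁴ T.

B ≈ 120 μT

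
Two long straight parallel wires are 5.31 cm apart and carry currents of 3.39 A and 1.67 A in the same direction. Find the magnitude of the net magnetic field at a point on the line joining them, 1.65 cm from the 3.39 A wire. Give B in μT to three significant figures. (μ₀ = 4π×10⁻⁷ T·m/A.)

Each long wire gives B = μ₀I/(2πd). Distances are d₁ = 0.0165 m and d₂ = 0.0366 m.
B₁ = 4.11×10⁻⁵ T, B₂ = 9.13×10⁻⁶ T.
Between parallel currents the two contributions point in opposite directions, so they subtract. B = |B₁ − B₂| = |4.11×10⁻⁵ − 9.13×10⁻⁶| = 3.20×10⁻⁵ T.

B ≈ 32.0 μT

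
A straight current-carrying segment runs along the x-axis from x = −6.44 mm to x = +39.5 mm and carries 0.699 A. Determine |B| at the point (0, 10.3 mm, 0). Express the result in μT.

For a finite straight segment, B = (μ₀I/4πd)(sinθ₁ + sinθ₂), where θ₁, θ₂ are the angles from the perpendicular to each end.
The perpendicular distance is d = 0.0103 m; the end-offsets along the wire are a = 0.00644 m and b = 0.0395 m.
sinθ₁ = 0.00644/√(0.00644²+0.0103²) = 0.5301; sinθ₂ = 0.0395/√(0.0395²+0.0103²) = 0.9676.
B = (4π×10⁻⁷ × 0.699) / (4π × 0.0103) × (0.5301 + 0.9676) = 1.02×10⁻⁵ T.

B ≈ 10.2 μT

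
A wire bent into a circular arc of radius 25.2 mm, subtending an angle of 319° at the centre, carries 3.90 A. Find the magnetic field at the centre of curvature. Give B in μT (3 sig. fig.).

B ≈ 86.2 μT

The Biot–Savart field of a circular arc at its centre is B = μ₀Iφ/(4πR), with φ = 5.568 rad.
B = (4π×10⁻⁷ × 3.90 × 5.568) / (4π × 0.0252) = 8.62×10⁻⁵ T.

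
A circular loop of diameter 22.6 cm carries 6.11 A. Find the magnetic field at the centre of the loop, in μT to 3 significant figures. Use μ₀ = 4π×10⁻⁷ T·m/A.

B ≈ 34.0 μT

At the centre of a circular loop the Biot–Savart law gives B = μ₀I/(2R) (so R = 0.113 m).
B = (4π×10⁻⁷ × 6.11) / (2 × 0.113) = 3.40×10⁻⁵ T.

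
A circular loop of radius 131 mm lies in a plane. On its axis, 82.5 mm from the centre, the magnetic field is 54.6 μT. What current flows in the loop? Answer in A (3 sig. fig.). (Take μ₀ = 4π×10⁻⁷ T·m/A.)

On the axis of a loop, B = μ₀IR²/[2(R²+z²)^(3/2)], so I = 2B(R²+z²)^(3/2)/(μ₀R²).
R² + z² = 0.01716 + 0.006806 = 0.02397 m²; raised to 3/2 gives 3.71×10⁻³ m³.
I = 2 × 5.46×10⁻⁵ × 3.71×10⁻³ / (1.26×10⁻⁶ × 0.01716) = 18.8 A.

I ≈ 18.8 A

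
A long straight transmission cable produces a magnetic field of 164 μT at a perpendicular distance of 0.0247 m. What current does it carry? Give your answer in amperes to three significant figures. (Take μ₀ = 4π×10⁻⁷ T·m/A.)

For a long straight wire B = μ₀I/(2πd), so I = 2πdB/μ₀.
I = 2π × 0.0247 × 1.64×10⁻⁴ / (4π×10⁻⁷) = 20.3 A.

I ≈ 20.3 A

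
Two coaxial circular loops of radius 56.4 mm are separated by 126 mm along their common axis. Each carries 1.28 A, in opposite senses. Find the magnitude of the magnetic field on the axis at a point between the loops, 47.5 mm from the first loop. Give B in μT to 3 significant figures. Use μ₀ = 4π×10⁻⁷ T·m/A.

Each loop contributes B = μ₀IR²/[2(R²+z²)^(3/2)] on the axis, with z measured from that loop.
Loop 1 (z = 0.0475 m): B₁ = 6.38×10⁻⁶ T. Loop 2 (z = 0.0785 m): B₂ = 2.83×10⁻⁶ T.
The fields oppose: B = |B₁ − B₂| = 3.55×10⁻⁶ T.

B ≈ 3.55 μT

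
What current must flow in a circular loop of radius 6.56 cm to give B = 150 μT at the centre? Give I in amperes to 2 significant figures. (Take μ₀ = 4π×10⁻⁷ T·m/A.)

I ≈ 16 A

At the centre of a circular loop B = μ₀I/(2R), so I = 2RB/μ₀.
With R = 0.0656 m, I = 2 × 0.0656 × 1.50×10⁻⁴ / (4π×10⁻⁷) = 15.7 A.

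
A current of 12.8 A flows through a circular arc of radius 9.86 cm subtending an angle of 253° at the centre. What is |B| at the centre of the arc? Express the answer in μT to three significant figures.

B ≈ 57.3 μT

The Biot–Savart field of a circular arc at its centre is B = μ₀Iφ/(4πR), with φ = 4.416 rad.
B = (4π×10⁻⁷ × 12.8 × 4.416) / (4π × 0.0986) = 5.73×10⁻⁵ T.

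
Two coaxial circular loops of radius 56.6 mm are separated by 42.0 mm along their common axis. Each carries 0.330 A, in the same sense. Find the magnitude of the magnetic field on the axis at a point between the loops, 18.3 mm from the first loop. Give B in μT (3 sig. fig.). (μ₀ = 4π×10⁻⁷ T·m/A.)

Each loop contributes B = μ₀IR²/[2(R²+z²)^(3/2)] on the axis, with z measured from that loop.
Loop 1 (z = 0.0183 m): B₁ = 3.16×10⁻⁶ T. Loop 2 (z = 0.0237 m): B₂ = 2.87×10⁻⁶ T.
The fields add: B = B₁ + B₂ = 6.03×10⁻⁶ T.

B ≈ 6.03 μT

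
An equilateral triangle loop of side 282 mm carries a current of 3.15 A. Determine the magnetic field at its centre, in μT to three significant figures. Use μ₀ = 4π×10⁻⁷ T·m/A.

B ≈ 20.1 μT

Each side is a finite straight segment at perpendicular distance d = a/(2 tan(π/3)) = 0.08141 m from the centre, with end-angles ±π/3.
One side contributes B₁ = (μ₀I/4πd)·2 sin(π/3) = 6.70×10⁻⁶ T.
All 3 sides add in the same direction: B = 3 × 6.70×10⁻⁶ = 2.01×10⁻⁵ T.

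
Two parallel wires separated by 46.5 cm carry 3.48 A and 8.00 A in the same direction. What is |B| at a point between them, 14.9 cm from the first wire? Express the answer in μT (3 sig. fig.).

B ≈ 0.392 μT

Each long wire gives B = μ₀I/(2πd). Distances are d₁ = 0.149 m and d₂ = 0.316 m.
B₁ = 4.67×10⁻⁶ T, B₂ = 5.06×10⁻⁶ T.
Between parallel currents the two contributions point in opposite directions, so they subtract. B = |B₁ − B₂| = |4.67×10⁻⁶ − 5.06×10⁻⁶| = 3.92×10⁻⁷ T.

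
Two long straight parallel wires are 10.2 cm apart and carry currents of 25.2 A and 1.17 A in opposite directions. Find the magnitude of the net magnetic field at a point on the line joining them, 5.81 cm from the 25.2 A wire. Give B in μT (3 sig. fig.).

B ≈ 92.1 μT

Each long wire gives B = μ₀I/(2πd). Distances are d₁ = 0.0581 m and d₂ = 0.0439 m.
B₁ = 8.67×10⁻⁵ T, B₂ = 5.33×10⁻⁶ T.
Between antiparallel currents both contributions point the same way, so they add. B = B₁ + B₂ = 8.67×10⁻⁵ + 5.33×10⁻⁶ = 9.21×10⁻⁵ T.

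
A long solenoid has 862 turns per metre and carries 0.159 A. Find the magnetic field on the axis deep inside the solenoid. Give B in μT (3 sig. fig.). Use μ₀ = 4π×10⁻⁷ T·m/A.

Inside a long solenoid, B = μ₀nI with n = 862 turns/m.
B = 4π×10⁻⁷ × 862 × 0.159 = 1.72×10⁻⁴ T.

B ≈ 172 μT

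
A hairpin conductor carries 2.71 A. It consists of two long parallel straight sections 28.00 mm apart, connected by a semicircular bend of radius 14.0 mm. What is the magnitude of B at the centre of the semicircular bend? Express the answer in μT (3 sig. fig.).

B ≈ 99.5 μT

The semicircular arc contributes B_arc = μ₀I·π/(4πR) = μ₀I/(4R) = 6.08×10⁻⁵ T.
Each semi-infinite lead is at perpendicular distance R = 0.014 m from the centre, with the perpendicular foot at its near end, so it contributes μ₀I/(4πR); both point the same way, together 3.87×10⁻⁵ T.
Arc and leads all point the same direction: B = 6.08×10⁻⁵ + 3.87×10⁻⁵ = 9.95×10⁻⁵ T.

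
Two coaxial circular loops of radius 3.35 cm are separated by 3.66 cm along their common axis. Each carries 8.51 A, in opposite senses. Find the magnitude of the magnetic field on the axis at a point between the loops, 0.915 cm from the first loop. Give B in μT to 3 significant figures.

B ≈ 69.4 μT

Each loop contributes B = μ₀IR²/[2(R²+z²)^(3/2)] on the axis, with z measured from that loop.
Loop 1 (z = 0.00915 m): B₁ = 1.43×10⁻⁴ T. Loop 2 (z = 0.02745 m): B₂ = 7.39×10⁻⁵ T.
The fields oppose: B = |B₁ − B₂| = 6.94×10⁻⁵ T.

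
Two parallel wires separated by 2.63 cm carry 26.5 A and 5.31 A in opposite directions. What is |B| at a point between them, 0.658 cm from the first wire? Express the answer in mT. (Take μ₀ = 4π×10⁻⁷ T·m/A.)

Each long wire gives B = μ₀I/(2πd). Distances are d₁ = 0.00658 m and d₂ = 0.01972 m.
B₁ = 8.05×10⁻⁴ T, B₂ = 5.39×10⁻⁵ T.
Between antiparallel currents both contributions point the same way, so they add. B = B₁ + B₂ = 8.05×10⁻⁴ + 5.39×10⁻⁵ = 8.59×10⁻⁴ T.

B ≈ 0.859 mT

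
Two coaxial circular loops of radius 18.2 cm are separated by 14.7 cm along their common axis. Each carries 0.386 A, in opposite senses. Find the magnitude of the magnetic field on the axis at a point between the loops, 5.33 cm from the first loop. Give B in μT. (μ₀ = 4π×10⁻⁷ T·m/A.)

B ≈ 0.241 μT

Each loop contributes B = μ₀IR²/[2(R²+z²)^(3/2)] on the axis, with z measured from that loop.
Loop 1 (z = 0.0533 m): B₁ = 1.18×10⁻⁶ T. Loop 2 (z = 0.0937 m): B₂ = 9.37×10⁻⁷ T.
The fields oppose: B = |B₁ − B₂| = 2.41×10⁻⁷ T.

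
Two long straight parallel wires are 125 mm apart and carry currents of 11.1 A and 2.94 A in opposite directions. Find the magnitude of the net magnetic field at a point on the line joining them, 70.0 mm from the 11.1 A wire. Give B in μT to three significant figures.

Each long wire gives B = μ₀I/(2πd). Distances are d₁ = 0.07 m and d₂ = 0.055 m.
B₁ = 3.17×10⁻⁵ T, B₂ = 1.07×10⁻⁵ T.
Between antiparallel currents both contributions point the same way, so they add. B = B₁ + B₂ = 3.17×10⁻⁵ + 1.07×10⁻⁵ = 4.24×10⁻⁵ T.

B ≈ 42.4 μT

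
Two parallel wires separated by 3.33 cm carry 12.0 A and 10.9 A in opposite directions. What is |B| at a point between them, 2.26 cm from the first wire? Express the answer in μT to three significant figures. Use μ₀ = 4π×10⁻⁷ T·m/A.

B ≈ 310 μT

Each long wire gives B = μ₀I/(2πd). Distances are d₁ = 0.0226 m and d₂ = 0.0107 m.
B₁ = 1.06×10⁻⁴ T, B₂ = 2.04×10⁻⁴ T.
Between antiparallel currents both contributions point the same way, so they add. B = B₁ + B₂ = 1.06×10⁻⁴ + 2.04×10⁻⁴ = 3.10×10⁻⁴ T.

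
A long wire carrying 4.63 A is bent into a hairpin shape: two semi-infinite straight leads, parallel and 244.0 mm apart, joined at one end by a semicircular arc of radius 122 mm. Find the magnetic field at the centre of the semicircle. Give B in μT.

B ≈ 19.5 μT

The semicircular arc contributes B_arc = μ₀I·π/(4πR) = μ₀I/(4R) = 1.19×10⁻⁵ T.
Each semi-infinite lead is at perpendicular distance R = 0.122 m from the centre, with the perpendicular foot at its near end, so it contributes μ₀I/(4πR); both point the same way, together 7.59×10⁻⁶ T.
Arc and leads all point the same direction: B = 1.19×10⁻⁵ + 7.59×10⁻⁶ = 1.95×10⁻⁵ T.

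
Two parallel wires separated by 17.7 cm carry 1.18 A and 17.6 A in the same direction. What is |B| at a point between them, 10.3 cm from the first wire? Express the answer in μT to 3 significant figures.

Each long wire gives B = μ₀I/(2πd). Distances are d₁ = 0.103 m and d₂ = 0.074 m.
B₁ = 2.29×10⁻⁶ T, B₂ = 4.76×10⁻⁵ T.
Between parallel currents the two contributions point in opposite directions, so they subtract. B = |B₁ − B₂| = |2.29×10⁻⁶ − 4.76×10⁻⁵| = 4.53×10⁻⁵ T.

B ≈ 45.3 μT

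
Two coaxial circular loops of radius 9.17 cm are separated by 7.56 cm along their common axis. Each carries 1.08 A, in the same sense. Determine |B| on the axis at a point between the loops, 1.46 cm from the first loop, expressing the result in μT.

Each loop contributes B = μ₀IR²/[2(R²+z²)^(3/2)] on the axis, with z measured from that loop.
Loop 1 (z = 0.0146 m): B₁ = 7.13×10⁻⁶ T. Loop 2 (z = 0.061 m): B₂ = 4.27×10⁻⁶ T.
The fields add: B = B₁ + B₂ = 1.14×10⁻⁵ T.

B ≈ 11.4 μT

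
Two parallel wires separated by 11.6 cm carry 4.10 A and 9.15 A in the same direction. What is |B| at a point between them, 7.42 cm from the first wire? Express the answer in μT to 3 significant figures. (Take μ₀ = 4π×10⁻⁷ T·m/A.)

B ≈ 32.7 μT

Each long wire gives B = μ₀I/(2πd). Distances are d₁ = 0.0742 m and d₂ = 0.0418 m.
B₁ = 1.11×10⁻⁵ T, B₂ = 4.38×10⁻⁵ T.
Between parallel currents the two contributions point in opposite directions, so they subtract. B = |B₁ − B₂| = |1.11×10⁻⁵ − 4.38×10⁻⁵| = 3.27×10⁻⁵ T.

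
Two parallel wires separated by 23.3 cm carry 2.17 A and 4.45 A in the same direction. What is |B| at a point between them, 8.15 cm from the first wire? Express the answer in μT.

B ≈ 0.549 μT

Each long wire gives B = μ₀I/(2πd). Distances are d₁ = 0.0815 m and d₂ = 0.1515 m.
B₁ = 5.33×10⁻⁶ T, B₂ = 5.87×10⁻⁶ T.
Between parallel currents the two contributions point in opposite directions, so they subtract. B = |B₁ − B₂| = |5.33×10⁻⁶ − 5.87×10⁻⁶| = 5.49×10⁻⁷ T.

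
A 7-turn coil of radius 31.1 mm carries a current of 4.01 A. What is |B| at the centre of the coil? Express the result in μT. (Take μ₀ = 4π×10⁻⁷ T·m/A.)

For an N-turn flat coil, B = Nμ₀I/(2R) with R = 0.0311 m.
B = 7 × 8.10×10⁻⁵ T = 5.67×10⁻⁴ T.

B ≈ 567 μT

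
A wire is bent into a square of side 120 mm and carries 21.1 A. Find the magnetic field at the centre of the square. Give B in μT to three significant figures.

Each side is a finite straight segment at perpendicular distance d = a/(2 tan(π/4)) = 0.06 m from the centre, with end-angles ±π/4.
One side contributes B₁ = (μ₀I/4πd)·2 sin(π/4) = 4.97×10⁻⁵ T.
All 4 sides add in the same direction: B = 4 × 4.97×10⁻⁵ = 1.99×10⁻⁴ T.

B ≈ 199 μT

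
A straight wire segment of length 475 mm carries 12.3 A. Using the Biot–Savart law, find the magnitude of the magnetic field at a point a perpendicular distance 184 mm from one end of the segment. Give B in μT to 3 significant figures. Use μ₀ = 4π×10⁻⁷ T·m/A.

B ≈ 6.23 μT

For a finite straight segment, B = (μ₀I/4πd)(sinθ₁ + sinθ₂), where θ₁, θ₂ are the angles from the perpendicular to each end.
The perpendicular foot is at one end, so the two end-offsets along the wire are 0 and L = 0.475 m.
sinθ₁ = 0/√(0²+0.184²) = 0.0000; sinθ₂ = 0.475/√(0.475²+0.184²) = 0.9325.
B = (4π×10⁻⁷ × 12.3) / (4π × 0.184) × (0.0000 + 0.9325) = 6.23×10⁻⁶ T.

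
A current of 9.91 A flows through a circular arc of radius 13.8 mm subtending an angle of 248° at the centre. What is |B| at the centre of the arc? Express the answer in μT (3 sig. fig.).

The Biot–Savart field of a circular arc at its centre is B = μ₀Iφ/(4πR), with φ = 4.328 rad.
B = (4π×10⁻⁷ × 9.91 × 4.328) / (4π × 0.0138) = 3.11×10⁻⁴ T.

B ≈ 311 μT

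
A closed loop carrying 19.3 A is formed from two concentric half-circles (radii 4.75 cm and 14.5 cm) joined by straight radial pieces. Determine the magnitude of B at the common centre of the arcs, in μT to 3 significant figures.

B ≈ 85.8 μT

The radial connectors point toward the centre, so dl × r̂ = 0 and they contribute nothing.
Each semicircle gives μ₀I/(4R): inner arc 1.28×10⁻⁴ T, outer arc 4.18×10⁻⁵ T.
The two arcs carry current in opposite angular senses, so their fields oppose: B = |1.28×10⁻⁴ − 4.18×10⁻⁵| = 8.58×10⁻⁵ T.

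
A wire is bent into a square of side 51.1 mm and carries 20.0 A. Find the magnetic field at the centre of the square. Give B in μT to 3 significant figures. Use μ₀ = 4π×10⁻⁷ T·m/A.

Each side is a finite straight segment at perpendicular distance d = a/(2 tan(π/4)) = 0.02555 m from the centre, with end-angles ±π/4.
One side contributes B₁ = (μ₀I/4πd)·2 sin(π/4) = 1.11×10⁻⁴ T.
All 4 sides add in the same direction: B = 4 × 1.11×10⁻⁴ = 4.43×10⁻⁴ T.

B ≈ 443 μT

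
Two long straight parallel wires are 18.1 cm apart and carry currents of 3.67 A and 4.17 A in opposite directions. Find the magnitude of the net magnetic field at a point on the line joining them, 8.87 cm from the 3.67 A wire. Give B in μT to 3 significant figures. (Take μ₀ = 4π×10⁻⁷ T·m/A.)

Each long wire gives B = μ₀I/(2πd). Distances are d₁ = 0.0887 m and d₂ = 0.0923 m.
B₁ = 8.28×10⁻⁶ T, B₂ = 9.04×10⁻⁶ T.
Between antiparallel currents both contributions point the same way, so they add. B = B₁ + B₂ = 8.28×10⁻⁶ + 9.04×10⁻⁶ = 1.73×10⁻⁵ T.

B ≈ 17.3 μT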